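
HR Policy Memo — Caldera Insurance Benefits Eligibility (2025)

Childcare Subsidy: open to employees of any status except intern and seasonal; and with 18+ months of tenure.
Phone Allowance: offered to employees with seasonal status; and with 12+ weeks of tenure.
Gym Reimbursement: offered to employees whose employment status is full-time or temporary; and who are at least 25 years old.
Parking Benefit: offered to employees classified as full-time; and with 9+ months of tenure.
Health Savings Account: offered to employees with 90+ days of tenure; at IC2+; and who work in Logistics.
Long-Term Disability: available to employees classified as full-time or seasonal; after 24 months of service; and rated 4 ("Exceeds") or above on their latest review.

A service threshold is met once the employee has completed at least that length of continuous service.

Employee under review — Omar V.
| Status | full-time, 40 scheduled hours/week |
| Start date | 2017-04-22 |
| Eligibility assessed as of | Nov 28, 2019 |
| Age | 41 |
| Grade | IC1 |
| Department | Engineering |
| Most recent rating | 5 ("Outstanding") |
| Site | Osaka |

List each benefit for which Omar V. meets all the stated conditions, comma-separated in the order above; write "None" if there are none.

Childcare Subsidy, Gym Reimbursement, Parking Benefit, Long-Term Disability

Service from 2017-04-22 to Nov 28, 2019: 950 days.
Childcare Subsidy — status full-time ✓ (not excluded); service 950 days ≥ 18 months (≈540 days) ✓ → eligible.
Phone Allowance — status full-time ✗ (requires seasonal) → not eligible.
Gym Reimbursement — status full-time ✓; age 41 ≥ 25 ✓ → eligible.
Parking Benefit — status full-time ✓; service 950 days ≥ 9 months (≈270 days) ✓ → eligible.
Health Savings Account — service 950 days ≥ 90 days ✓; grade IC1 < IC2 ✗ → not eligible.
Long-Term Disability — status full-time ✓; service 950 days ≥ 24 months (≈720 days) ✓; rating 5 ≥ 4 ✓ → eligible.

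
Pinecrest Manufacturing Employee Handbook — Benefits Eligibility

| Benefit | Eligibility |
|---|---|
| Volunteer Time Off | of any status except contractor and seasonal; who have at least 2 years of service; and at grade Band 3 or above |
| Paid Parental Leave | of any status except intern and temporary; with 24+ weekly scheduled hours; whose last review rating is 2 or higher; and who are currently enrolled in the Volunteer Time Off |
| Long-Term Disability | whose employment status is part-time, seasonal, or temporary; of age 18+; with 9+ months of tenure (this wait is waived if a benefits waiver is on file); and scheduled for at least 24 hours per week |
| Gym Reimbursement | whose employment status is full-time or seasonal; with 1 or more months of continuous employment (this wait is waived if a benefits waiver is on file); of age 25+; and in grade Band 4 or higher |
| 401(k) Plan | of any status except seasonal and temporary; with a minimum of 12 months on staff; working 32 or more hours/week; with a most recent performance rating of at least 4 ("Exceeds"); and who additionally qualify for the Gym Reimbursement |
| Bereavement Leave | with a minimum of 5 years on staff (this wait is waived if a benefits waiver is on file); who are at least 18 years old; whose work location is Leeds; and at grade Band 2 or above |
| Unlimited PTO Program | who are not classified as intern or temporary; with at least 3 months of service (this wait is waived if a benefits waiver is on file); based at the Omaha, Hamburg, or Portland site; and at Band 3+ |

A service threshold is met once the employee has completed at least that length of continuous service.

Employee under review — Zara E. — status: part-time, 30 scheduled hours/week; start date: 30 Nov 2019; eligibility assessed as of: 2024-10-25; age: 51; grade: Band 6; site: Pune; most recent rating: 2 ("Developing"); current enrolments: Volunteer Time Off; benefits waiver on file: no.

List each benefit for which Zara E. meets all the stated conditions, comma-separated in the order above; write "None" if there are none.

Service from 30 Nov 2019 to 2024-10-25: 1791 days.
Volunteer Time Off — status part-time ✓ (not excluded); service 1791 days ≥ 2 years (≈730 days) ✓; grade Band 6 ≥ Band 3 ✓ → eligible.
Paid Parental Leave — status part-time ✓ (not excluded); 30 hrs/wk ≥ 24 ✓; rating 2 ≥ 2 ✓; enrolled in Volunteer Time Off ✓ → eligible.
Long-Term Disability — status part-time ✓; age 51 ≥ 18 ✓; no waiver, service 1791 days ≥ 9 months (≈270 days) ✓; 30 hrs/wk ≥ 24 ✓ → eligible.
Gym Reimbursement — status part-time ✗ (requires full-time or seasonal) → not eligible.
401(k) Plan — status part-time ✓ (not excluded); service 1791 days ≥ 12 months (≈360 days) ✓; 30 hrs/wk < 32 ✗ → not eligible.
Bereavement Leave — no waiver, service 1791 days < 5 years (≈1825 days) ✗ → not eligible.
Unlimited PTO Program — status part-time ✓ (not excluded); no waiver, service 1791 days ≥ 3 months (≈90 days) ✓; site Pune ✗ (not Omaha, Hamburg, or Portland) → not eligible.

Volunteer Time Off, Paid Parental Leave, Long-Term Disability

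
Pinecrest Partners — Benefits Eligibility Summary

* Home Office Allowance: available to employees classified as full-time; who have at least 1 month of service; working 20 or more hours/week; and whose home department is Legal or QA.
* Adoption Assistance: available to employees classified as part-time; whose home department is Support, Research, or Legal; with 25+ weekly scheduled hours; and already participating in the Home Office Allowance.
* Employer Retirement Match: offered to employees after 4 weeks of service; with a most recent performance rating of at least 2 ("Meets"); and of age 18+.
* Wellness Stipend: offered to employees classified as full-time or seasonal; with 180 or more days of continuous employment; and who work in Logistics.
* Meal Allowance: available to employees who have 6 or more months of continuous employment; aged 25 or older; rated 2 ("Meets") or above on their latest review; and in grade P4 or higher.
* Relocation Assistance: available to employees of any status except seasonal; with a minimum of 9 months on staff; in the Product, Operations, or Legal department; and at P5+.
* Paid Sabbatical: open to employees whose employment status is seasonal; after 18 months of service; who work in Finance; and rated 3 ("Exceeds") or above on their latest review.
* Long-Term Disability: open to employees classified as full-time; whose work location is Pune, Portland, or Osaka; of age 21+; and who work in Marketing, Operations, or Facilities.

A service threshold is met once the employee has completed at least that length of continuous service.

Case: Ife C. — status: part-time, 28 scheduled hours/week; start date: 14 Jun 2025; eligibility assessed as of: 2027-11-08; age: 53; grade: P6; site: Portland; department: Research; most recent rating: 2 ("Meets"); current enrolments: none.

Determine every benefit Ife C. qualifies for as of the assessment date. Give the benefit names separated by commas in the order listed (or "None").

Employer Retirement Match, Meal Allowance

Service from 14 Jun 2025 to 2027-11-08: 877 days.
Home Office Allowance — status part-time ✗ (requires full-time) → not eligible.
Adoption Assistance — status part-time ✓; dept Research ✓; 28 hrs/wk ≥ 25 ✓; not enrolled in Home Office Allowance ✗ → not eligible.
Employer Retirement Match — service 877 days ≥ 4 weeks (≈28 days) ✓; rating 2 ≥ 2 ✓; age 53 ≥ 18 ✓ → eligible.
Wellness Stipend — status part-time ✗ (requires full-time or seasonal) → not eligible.
Meal Allowance — service 877 days ≥ 6 months (≈180 days) ✓; age 53 ≥ 25 ✓; rating 2 ≥ 2 ✓; grade P6 ≥ P4 ✓ → eligible.
Relocation Assistance — status part-time ✓ (not excluded); service 877 days ≥ 9 months (≈270 days) ✓; dept Research ✗ → not eligible.
Paid Sabbatical — status part-time ✗ (requires seasonal) → not eligible.
Long-Term Disability — status part-time ✗ (requires full-time) → not eligible.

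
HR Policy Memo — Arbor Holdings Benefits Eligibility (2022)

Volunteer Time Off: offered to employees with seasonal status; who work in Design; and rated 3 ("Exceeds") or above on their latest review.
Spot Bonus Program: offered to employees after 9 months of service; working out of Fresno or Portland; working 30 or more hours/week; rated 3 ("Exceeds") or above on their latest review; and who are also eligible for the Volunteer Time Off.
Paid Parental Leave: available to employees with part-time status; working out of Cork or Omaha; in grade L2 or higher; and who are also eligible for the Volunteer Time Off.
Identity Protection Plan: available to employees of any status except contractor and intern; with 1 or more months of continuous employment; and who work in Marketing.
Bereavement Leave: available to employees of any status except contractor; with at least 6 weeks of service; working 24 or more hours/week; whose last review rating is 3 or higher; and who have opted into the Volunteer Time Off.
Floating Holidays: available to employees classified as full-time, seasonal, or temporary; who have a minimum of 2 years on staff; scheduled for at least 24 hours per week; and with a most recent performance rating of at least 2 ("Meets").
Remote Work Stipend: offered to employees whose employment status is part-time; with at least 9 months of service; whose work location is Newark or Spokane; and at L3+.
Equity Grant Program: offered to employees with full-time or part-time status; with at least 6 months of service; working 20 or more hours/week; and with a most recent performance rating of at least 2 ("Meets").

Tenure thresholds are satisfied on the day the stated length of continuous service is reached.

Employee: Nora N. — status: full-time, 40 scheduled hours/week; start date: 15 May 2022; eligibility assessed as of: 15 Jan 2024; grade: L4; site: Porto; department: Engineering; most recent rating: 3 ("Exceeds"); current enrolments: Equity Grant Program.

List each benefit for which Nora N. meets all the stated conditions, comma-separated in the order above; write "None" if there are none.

Equity Grant Program

Service from 15 May 2022 to 15 Jan 2024: 610 days.
Volunteer Time Off — status full-time ✗ (requires seasonal) → not eligible.
Spot Bonus Program — service 610 days ≥ 9 months (≈270 days) ✓; site Porto ✗ (not Fresno or Portland) → not eligible.
Paid Parental Leave — status full-time ✗ (requires part-time) → not eligible.
Identity Protection Plan — status full-time ✓ (not excluded); service 610 days ≥ 1 month (≈30 days) ✓; dept Engineering ✗ → not eligible.
Bereavement Leave — status full-time ✓ (not excluded); service 610 days ≥ 6 weeks (≈42 days) ✓; 40 hrs/wk ≥ 24 ✓; rating 3 ≥ 3 ✓; not enrolled in Volunteer Time Off ✗ → not eligible.
Floating Holidays — status full-time ✓; service 610 days < 2 years (≈730 days) ✗ → not eligible.
Remote Work Stipend — status full-time ✗ (requires part-time) → not eligible.
Equity Grant Program — status full-time ✓; service 610 days ≥ 6 months (≈180 days) ✓; 40 hrs/wk ≥ 20 ✓; rating 3 ≥ 2 ✓ → eligible.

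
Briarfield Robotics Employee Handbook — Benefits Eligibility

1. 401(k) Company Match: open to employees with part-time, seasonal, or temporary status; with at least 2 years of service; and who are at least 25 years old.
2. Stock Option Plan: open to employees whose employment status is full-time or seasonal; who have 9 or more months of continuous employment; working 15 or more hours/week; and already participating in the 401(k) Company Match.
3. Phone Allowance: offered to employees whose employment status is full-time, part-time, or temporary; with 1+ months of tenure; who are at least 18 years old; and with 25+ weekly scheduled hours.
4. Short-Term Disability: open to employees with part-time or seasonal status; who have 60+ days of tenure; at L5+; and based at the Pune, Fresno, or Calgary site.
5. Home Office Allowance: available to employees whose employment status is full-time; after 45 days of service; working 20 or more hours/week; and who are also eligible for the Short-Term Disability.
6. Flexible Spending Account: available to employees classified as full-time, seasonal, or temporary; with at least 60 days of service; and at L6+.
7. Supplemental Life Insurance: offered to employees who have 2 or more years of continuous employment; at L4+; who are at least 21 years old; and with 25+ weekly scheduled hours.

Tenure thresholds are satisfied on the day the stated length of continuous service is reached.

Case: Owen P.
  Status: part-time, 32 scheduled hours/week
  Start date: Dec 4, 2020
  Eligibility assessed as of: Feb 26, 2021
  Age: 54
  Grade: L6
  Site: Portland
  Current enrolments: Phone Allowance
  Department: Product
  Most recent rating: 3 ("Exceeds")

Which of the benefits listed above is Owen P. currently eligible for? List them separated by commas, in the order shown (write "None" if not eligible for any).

Phone Allowance

Service from Dec 4, 2020 to Feb 26, 2021: 84 days.
401(k) Company Match — status part-time ✓; service 84 days < 2 years (≈730 days) ✗ → not eligible.
Stock Option Plan — status part-time ✗ (requires full-time or seasonal) → not eligible.
Phone Allowance — status part-time ✓; service 84 days ≥ 1 month (≈30 days) ✓; age 54 ≥ 18 ✓; 32 hrs/wk ≥ 25 ✓ → eligible.
Short-Term Disability — status part-time ✓; service 84 days ≥ 60 days ✓; grade L6 ≥ L5 ✓; site Portland ✗ (not Pune, Fresno, or Calgary) → not eligible.
Home Office Allowance — status part-time ✗ (requires full-time) → not eligible.
Flexible Spending Account — status part-time ✗ (requires full-time, seasonal, or temporary) → not eligible.
Supplemental Life Insurance — service 84 days < 2 years (≈730 days) ✗ → not eligible.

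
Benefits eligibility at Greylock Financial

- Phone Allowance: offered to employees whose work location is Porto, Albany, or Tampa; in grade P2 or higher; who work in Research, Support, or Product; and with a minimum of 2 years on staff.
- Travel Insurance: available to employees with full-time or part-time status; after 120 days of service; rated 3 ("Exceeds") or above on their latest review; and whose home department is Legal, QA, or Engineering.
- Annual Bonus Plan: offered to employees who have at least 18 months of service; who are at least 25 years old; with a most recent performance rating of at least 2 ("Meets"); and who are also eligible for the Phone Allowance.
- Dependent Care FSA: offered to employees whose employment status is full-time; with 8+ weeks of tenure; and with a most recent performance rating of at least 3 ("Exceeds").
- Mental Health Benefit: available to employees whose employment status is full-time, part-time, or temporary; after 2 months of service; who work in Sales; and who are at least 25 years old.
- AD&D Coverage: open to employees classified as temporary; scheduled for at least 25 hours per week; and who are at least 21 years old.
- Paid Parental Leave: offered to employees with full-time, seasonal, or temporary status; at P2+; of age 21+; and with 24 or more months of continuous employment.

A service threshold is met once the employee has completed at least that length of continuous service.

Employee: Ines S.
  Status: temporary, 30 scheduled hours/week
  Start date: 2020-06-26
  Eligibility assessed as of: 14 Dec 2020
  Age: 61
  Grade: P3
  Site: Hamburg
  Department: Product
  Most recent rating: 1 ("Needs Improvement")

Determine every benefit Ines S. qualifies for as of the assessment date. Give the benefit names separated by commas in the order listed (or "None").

AD&D Coverage

Service from 2020-06-26 to 14 Dec 2020: 171 days.
Phone Allowance — site Hamburg ✗ (not Porto, Albany, or Tampa) → not eligible.
Travel Insurance — status temporary ✗ (requires full-time or part-time) → not eligible.
Annual Bonus Plan — service 171 days < 18 months (≈540 days) ✗ → not eligible.
Dependent Care FSA — status temporary ✗ (requires full-time) → not eligible.
Mental Health Benefit — status temporary ✓; service 171 days ≥ 2 months (≈60 days) ✓; dept Product ✗ → not eligible.
AD&D Coverage — status temporary ✓; 30 hrs/wk ≥ 25 ✓; age 61 ≥ 21 ✓ → eligible.
Paid Parental Leave — status temporary ✓; grade P3 ≥ P2 ✓; age 61 ≥ 21 ✓; service 171 days < 24 months (≈720 days) ✗ → not eligible.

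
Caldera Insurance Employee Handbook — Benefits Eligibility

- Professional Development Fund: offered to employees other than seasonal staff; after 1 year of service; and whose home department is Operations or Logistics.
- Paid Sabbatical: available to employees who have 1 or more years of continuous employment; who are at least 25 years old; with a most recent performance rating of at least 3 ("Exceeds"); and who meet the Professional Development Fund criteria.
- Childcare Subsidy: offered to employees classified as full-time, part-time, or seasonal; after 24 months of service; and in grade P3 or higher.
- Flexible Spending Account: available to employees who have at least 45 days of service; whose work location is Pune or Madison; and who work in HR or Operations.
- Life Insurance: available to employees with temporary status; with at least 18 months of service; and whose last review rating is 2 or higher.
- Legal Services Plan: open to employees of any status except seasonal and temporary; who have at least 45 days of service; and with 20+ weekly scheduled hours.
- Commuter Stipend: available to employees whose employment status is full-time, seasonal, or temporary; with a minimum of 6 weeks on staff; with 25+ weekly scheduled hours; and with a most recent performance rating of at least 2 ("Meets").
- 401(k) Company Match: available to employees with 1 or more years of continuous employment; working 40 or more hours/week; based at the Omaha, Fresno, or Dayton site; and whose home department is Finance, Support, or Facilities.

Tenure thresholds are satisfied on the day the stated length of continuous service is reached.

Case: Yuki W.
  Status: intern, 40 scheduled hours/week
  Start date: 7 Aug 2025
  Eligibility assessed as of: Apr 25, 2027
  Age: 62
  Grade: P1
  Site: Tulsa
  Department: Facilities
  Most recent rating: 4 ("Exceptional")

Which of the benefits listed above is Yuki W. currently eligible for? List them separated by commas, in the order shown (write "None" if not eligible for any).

Service from 7 Aug 2025 to Apr 25, 2027: 626 days.
Professional Development Fund — status intern ✓ (not excluded); service 626 days ≥ 1 year (≈365 days) ✓; dept Facilities ✗ → not eligible.
Paid Sabbatical — service 626 days ≥ 1 year (≈365 days) ✓; age 62 ≥ 25 ✓; rating 4 ≥ 3 ✓; not eligible for Professional Development Fund ✗ → not eligible.
Childcare Subsidy — status intern ✗ (requires full-time, part-time, or seasonal) → not eligible.
Flexible Spending Account — service 626 days ≥ 45 days ✓; site Tulsa ✗ (not Pune or Madison) → not eligible.
Life Insurance — status intern ✗ (requires temporary) → not eligible.
Legal Services Plan — status intern ✓ (not excluded); service 626 days ≥ 45 days ✓; 40 hrs/wk ≥ 20 ✓ → eligible.
Commuter Stipend — status intern ✗ (requires full-time, seasonal, or temporary) → not eligible.
401(k) Company Match — service 626 days ≥ 1 year (≈365 days) ✓; 40 hrs/wk ≥ 40 ✓; site Tulsa ✗ (not Omaha, Fresno, or Dayton) → not eligible.

Legal Services Plan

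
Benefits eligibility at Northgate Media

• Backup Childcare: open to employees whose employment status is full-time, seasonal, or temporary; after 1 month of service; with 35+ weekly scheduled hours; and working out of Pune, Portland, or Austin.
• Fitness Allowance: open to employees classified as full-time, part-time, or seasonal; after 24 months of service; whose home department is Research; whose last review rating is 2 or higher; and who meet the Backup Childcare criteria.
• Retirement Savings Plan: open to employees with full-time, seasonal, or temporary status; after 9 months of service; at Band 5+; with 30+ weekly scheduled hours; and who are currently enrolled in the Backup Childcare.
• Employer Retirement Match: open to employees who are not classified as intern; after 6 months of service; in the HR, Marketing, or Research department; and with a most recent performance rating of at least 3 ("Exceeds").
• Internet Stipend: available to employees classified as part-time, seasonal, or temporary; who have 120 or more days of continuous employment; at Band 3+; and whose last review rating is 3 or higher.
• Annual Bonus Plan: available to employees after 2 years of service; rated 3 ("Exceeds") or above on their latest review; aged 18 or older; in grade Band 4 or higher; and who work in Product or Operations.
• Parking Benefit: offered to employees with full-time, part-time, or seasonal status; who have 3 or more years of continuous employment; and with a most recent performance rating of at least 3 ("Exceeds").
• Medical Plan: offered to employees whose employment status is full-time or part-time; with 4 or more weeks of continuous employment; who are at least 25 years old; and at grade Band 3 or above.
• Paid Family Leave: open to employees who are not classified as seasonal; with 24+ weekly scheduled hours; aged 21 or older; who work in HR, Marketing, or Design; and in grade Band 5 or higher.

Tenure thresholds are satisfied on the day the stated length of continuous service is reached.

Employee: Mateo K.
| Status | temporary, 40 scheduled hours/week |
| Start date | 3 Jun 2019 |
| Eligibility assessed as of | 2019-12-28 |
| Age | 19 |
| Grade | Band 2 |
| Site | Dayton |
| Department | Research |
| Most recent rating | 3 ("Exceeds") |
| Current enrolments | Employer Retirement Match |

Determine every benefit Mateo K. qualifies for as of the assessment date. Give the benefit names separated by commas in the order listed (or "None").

Service from 3 Jun 2019 to 2019-12-28: 208 days.
Backup Childcare — status temporary ✓; service 208 days ≥ 1 month (≈30 days) ✓; 40 hrs/wk ≥ 35 ✓; site Dayton ✗ (not Pune, Portland, or Austin) → not eligible.
Fitness Allowance — status temporary ✗ (requires full-time, part-time, or seasonal) → not eligible.
Retirement Savings Plan — status temporary ✓; service 208 days < 9 months (≈270 days) ✗ → not eligible.
Employer Retirement Match — status temporary ✓ (not excluded); service 208 days ≥ 6 months (≈180 days) ✓; dept Research ✓; rating 3 ≥ 3 ✓ → eligible.
Internet Stipend — status temporary ✓; service 208 days ≥ 120 days ✓; grade Band 2 < Band 3 ✗ → not eligible.
Annual Bonus Plan — service 208 days < 2 years (≈730 days) ✗ → not eligible.
Parking Benefit — status temporary ✗ (requires full-time, part-time, or seasonal) → not eligible.
Medical Plan — status temporary ✗ (requires full-time or part-time) → not eligible.
Paid Family Leave — status temporary ✓ (not excluded); 40 hrs/wk ≥ 24 ✓; age 19 < 21 ✗ → not eligible.

Employer Retirement Match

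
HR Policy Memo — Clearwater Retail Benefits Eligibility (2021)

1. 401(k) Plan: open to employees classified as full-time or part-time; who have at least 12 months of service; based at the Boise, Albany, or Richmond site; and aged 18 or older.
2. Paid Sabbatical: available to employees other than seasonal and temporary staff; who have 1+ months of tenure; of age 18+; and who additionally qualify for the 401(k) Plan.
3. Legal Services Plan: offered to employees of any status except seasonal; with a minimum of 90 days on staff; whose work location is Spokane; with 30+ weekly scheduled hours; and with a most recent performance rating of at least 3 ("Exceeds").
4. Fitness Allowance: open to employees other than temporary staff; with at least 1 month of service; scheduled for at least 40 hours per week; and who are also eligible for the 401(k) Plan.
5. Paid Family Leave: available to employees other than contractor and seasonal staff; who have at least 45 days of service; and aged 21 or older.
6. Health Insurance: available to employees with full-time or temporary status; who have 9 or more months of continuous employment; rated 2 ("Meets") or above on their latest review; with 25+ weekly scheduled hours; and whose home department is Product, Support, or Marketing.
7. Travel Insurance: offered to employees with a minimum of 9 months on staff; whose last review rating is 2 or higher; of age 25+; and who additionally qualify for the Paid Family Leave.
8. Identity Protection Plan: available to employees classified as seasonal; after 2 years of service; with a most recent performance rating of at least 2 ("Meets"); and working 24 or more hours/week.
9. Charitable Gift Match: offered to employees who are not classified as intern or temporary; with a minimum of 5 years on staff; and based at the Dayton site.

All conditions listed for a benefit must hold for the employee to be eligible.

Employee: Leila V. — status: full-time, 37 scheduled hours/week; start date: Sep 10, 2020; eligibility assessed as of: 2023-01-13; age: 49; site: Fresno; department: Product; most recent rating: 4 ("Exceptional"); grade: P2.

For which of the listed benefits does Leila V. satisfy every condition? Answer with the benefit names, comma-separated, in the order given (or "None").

Paid Family Leave, Health Insurance, Travel Insurance

Service from Sep 10, 2020 to 2023-01-13: 855 days.
401(k) Plan — status full-time ✓; service 855 days ≥ 12 months (≈360 days) ✓; site Fresno ✗ (not Boise, Albany, or Richmond) → not eligible.
Paid Sabbatical — status full-time ✓ (not excluded); service 855 days ≥ 1 month (≈30 days) ✓; age 49 ≥ 18 ✓; not eligible for 401(k) Plan ✗ → not eligible.
Legal Services Plan — status full-time ✓ (not excluded); service 855 days ≥ 90 days ✓; site Fresno ✗ (not Spokane) → not eligible.
Fitness Allowance — status full-time ✓ (not excluded); service 855 days ≥ 1 month (≈30 days) ✓; 37 hrs/wk < 40 ✗ → not eligible.
Paid Family Leave — status full-time ✓ (not excluded); service 855 days ≥ 45 days ✓; age 49 ≥ 21 ✓ → eligible.
Health Insurance — status full-time ✓; service 855 days ≥ 9 months (≈270 days) ✓; rating 4 ≥ 2 ✓; 37 hrs/wk ≥ 25 ✓; dept Product ✓ → eligible.
Travel Insurance — service 855 days ≥ 9 months (≈270 days) ✓; rating 4 ≥ 2 ✓; age 49 ≥ 25 ✓; eligible for Paid Family Leave ✓ → eligible.
Identity Protection Plan — status full-time ✗ (requires seasonal) → not eligible.
Charitable Gift Match — status full-time ✓ (not excluded); service 855 days < 5 years (≈1825 days) ✗ → not eligible.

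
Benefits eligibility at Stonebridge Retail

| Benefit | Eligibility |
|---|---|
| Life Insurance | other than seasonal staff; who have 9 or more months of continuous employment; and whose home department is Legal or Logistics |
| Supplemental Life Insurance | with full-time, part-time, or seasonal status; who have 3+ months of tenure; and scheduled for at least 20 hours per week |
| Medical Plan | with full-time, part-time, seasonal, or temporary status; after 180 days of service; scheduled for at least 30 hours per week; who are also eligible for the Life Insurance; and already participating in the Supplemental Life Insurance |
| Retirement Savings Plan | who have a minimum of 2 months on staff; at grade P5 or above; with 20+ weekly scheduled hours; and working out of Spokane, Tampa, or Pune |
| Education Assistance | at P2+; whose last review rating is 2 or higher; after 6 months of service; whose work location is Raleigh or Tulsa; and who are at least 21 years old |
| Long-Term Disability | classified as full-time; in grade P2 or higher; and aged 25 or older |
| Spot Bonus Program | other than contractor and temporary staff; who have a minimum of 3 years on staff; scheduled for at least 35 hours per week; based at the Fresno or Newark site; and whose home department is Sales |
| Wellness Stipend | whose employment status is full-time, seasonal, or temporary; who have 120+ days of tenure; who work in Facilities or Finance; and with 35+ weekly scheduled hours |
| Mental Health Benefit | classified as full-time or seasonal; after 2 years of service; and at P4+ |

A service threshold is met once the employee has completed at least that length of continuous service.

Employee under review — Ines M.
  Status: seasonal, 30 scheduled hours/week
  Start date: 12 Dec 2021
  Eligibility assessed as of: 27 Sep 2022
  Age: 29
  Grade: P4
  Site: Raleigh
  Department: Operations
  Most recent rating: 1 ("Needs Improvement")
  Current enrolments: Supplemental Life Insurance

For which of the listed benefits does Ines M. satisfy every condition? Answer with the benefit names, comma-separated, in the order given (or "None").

Supplemental Life Insurance

Service from 12 Dec 2021 to 27 Sep 2022: 289 days.
Life Insurance — status seasonal ✗ (excluded) → not eligible.
Supplemental Life Insurance — status seasonal ✓; service 289 days ≥ 3 months (≈90 days) ✓; 30 hrs/wk ≥ 20 ✓ → eligible.
Medical Plan — status seasonal ✓; service 289 days ≥ 180 days ✓; 30 hrs/wk ≥ 30 ✓; not eligible for Life Insurance ✗ → not eligible.
Retirement Savings Plan — service 289 days ≥ 2 months (≈60 days) ✓; grade P4 < P5 ✗ → not eligible.
Education Assistance — grade P4 ≥ P2 ✓; rating 1 < 2 ✗ → not eligible.
Long-Term Disability — status seasonal ✗ (requires full-time) → not eligible.
Spot Bonus Program — status seasonal ✓ (not excluded); service 289 days < 3 years (≈1095 days) ✗ → not eligible.
Wellness Stipend — status seasonal ✓; service 289 days ≥ 120 days ✓; dept Operations ✗ → not eligible.
Mental Health Benefit — status seasonal ✓; service 289 days < 2 years (≈730 days) ✗ → not eligible.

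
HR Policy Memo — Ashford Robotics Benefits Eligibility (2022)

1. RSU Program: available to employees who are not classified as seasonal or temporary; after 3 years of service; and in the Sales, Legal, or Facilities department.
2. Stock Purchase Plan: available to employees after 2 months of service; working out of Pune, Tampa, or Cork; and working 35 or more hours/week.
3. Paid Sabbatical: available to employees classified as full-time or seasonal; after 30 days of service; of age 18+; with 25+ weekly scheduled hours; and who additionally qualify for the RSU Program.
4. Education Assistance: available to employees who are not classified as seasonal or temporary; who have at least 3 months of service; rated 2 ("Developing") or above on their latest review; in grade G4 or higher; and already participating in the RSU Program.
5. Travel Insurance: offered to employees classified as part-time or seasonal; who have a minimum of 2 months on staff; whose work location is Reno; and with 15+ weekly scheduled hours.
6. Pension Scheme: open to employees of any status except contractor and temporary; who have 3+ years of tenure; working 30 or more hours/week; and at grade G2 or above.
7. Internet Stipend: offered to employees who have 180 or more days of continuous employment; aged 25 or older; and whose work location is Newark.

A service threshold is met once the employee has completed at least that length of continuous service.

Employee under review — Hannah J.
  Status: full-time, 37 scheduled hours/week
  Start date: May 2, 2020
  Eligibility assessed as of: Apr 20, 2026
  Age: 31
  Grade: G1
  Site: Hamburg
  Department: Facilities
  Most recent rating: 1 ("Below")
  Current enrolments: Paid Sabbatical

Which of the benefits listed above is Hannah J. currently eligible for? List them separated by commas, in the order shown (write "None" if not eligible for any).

Service from May 2, 2020 to Apr 20, 2026: 2179 days.
RSU Program — status full-time ✓ (not excluded); service 2179 days ≥ 3 years (≈1095 days) ✓; dept Facilities ✓ → eligible.
Stock Purchase Plan — service 2179 days ≥ 2 months (≈60 days) ✓; site Hamburg ✗ (not Pune, Tampa, or Cork) → not eligible.
Paid Sabbatical — status full-time ✓; service 2179 days ≥ 30 days ✓; age 31 ≥ 18 ✓; 37 hrs/wk ≥ 25 ✓; eligible for RSU Program ✓ → eligible.
Education Assistance — status full-time ✓ (not excluded); service 2179 days ≥ 3 months (≈90 days) ✓; rating 1 < 2 ✗ → not eligible.
Travel Insurance — status full-time ✗ (requires part-time or seasonal) → not eligible.
Pension Scheme — status full-time ✓ (not excluded); service 2179 days ≥ 3 years (≈1095 days) ✓; 37 hrs/wk ≥ 30 ✓; grade G1 < G2 ✗ → not eligible.
Internet Stipend — service 2179 days ≥ 180 days ✓; age 31 ≥ 25 ✓; site Hamburg ✗ (not Newark) → not eligible.

RSU Program, Paid Sabbatical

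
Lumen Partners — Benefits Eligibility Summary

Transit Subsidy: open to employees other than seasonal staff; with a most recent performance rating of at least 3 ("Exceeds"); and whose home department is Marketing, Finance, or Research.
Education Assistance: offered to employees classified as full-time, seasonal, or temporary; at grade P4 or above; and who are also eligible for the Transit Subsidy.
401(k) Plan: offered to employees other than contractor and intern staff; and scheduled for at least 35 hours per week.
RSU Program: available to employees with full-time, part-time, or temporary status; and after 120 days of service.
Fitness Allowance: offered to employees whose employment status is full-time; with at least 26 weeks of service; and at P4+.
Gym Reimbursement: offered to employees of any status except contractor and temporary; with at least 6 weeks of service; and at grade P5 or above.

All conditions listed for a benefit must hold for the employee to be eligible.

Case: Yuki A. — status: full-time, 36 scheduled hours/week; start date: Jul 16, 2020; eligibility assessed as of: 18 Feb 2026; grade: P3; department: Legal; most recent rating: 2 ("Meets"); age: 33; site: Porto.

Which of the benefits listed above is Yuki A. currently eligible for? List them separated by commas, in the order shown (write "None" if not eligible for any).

401(k) Plan, RSU Program

Service from Jul 16, 2020 to 18 Feb 2026: 2043 days.
Transit Subsidy — status full-time ✓ (not excluded); rating 2 < 3 ✗ → not eligible.
Education Assistance — status full-time ✓; grade P3 < P4 ✗ → not eligible.
401(k) Plan — status full-time ✓ (not excluded); 36 hrs/wk ≥ 35 ✓ → eligible.
RSU Program — status full-time ✓; service 2043 days ≥ 120 days ✓ → eligible.
Fitness Allowance — status full-time ✓; service 2043 days ≥ 26 weeks (≈182 days) ✓; grade P3 < P4 ✗ → not eligible.
Gym Reimbursement — status full-time ✓ (not excluded); service 2043 days ≥ 6 weeks (≈42 days) ✓; grade P3 < P5 ✗ → not eligible.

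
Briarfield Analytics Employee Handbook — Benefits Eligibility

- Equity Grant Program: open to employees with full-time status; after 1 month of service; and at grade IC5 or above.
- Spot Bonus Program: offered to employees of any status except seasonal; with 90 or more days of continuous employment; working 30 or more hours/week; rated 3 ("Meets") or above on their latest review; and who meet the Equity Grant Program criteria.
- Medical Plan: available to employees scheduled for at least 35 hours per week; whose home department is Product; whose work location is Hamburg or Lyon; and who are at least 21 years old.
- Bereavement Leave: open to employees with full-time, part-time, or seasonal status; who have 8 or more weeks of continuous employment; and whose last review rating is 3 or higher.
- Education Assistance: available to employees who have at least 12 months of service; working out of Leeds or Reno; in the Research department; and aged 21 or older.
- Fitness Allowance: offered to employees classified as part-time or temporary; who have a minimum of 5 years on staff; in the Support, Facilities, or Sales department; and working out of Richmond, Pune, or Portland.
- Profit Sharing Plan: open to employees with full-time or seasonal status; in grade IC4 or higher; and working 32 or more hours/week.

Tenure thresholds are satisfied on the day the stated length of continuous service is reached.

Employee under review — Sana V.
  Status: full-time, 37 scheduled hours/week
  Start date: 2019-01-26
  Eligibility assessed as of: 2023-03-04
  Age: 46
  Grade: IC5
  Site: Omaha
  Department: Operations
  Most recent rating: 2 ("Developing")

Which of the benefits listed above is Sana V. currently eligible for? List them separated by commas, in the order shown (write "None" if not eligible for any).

Equity Grant Program, Profit Sharing Plan

Service from 2019-01-26 to 2023-03-04: 1498 days.
Equity Grant Program — status full-time ✓; service 1498 days ≥ 1 month (≈30 days) ✓; grade IC5 ≥ IC5 ✓ → eligible.
Spot Bonus Program — status full-time ✓ (not excluded); service 1498 days ≥ 90 days ✓; 37 hrs/wk ≥ 30 ✓; rating 2 < 3 ✗ → not eligible.
Medical Plan — 37 hrs/wk ≥ 35 ✓; dept Operations ✗ → not eligible.
Bereavement Leave — status full-time ✓; service 1498 days ≥ 8 weeks (≈56 days) ✓; rating 2 < 3 ✗ → not eligible.
Education Assistance — service 1498 days ≥ 12 months (≈360 days) ✓; site Omaha ✗ (not Leeds or Reno) → not eligible.
Fitness Allowance — status full-time ✗ (requires part-time or temporary) → not eligible.
Profit Sharing Plan — status full-time ✓; grade IC5 ≥ IC4 ✓; 37 hrs/wk ≥ 32 ✓ → eligible.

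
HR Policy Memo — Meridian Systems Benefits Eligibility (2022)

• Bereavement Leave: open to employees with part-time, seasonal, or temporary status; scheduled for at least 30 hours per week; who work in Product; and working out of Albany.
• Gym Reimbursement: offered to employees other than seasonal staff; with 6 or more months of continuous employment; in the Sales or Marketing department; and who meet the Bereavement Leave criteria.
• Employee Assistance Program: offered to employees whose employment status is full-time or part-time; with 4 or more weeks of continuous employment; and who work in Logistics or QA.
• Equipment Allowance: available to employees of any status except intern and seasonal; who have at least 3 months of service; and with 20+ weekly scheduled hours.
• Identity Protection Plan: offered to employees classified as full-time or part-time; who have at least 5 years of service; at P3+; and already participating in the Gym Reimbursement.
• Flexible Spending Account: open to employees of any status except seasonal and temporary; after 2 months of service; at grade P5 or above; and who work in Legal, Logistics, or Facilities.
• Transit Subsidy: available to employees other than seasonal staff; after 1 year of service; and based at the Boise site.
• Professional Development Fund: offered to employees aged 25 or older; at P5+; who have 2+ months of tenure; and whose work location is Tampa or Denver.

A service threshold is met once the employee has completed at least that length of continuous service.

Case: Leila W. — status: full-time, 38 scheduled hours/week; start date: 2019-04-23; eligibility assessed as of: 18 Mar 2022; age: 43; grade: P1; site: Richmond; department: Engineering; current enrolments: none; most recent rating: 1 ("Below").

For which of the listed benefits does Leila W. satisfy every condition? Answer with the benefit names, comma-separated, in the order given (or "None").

Equipment Allowance

Service from 2019-04-23 to 18 Mar 2022: 1060 days.
Bereavement Leave — status full-time ✗ (requires part-time, seasonal, or temporary) → not eligible.
Gym Reimbursement — status full-time ✓ (not excluded); service 1060 days ≥ 6 months (≈180 days) ✓; dept Engineering ✗ → not eligible.
Employee Assistance Program — status full-time ✓; service 1060 days ≥ 4 weeks (≈28 days) ✓; dept Engineering ✗ → not eligible.
Equipment Allowance — status full-time ✓ (not excluded); service 1060 days ≥ 3 months (≈90 days) ✓; 38 hrs/wk ≥ 20 ✓ → eligible.
Identity Protection Plan — status full-time ✓; service 1060 days < 5 years (≈1825 days) ✗ → not eligible.
Flexible Spending Account — status full-time ✓ (not excluded); service 1060 days ≥ 2 months (≈60 days) ✓; grade P1 < P5 ✗ → not eligible.
Transit Subsidy — status full-time ✓ (not excluded); service 1060 days ≥ 1 year (≈365 days) ✓; site Richmond ✗ (not Boise) → not eligible.
Professional Development Fund — age 43 ≥ 25 ✓; grade P1 < P5 ✗ → not eligible.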